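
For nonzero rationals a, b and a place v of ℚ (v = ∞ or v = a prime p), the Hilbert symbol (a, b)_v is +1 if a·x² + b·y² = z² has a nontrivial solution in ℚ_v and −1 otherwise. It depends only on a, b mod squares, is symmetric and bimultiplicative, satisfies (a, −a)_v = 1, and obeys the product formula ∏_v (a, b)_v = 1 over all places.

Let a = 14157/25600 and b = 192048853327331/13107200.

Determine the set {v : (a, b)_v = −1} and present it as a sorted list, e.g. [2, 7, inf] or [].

[2, 19]

(a, b) ≡ (13, 26182) mod (ℚ^×)²; places V = {2, 3, 5, 7, 11, 13, 19, 53, ∞}.
(a,b)_11: α=2, u≡6; β=6, v≡6 (mod 11); (6|11)=-1, (6|11)=-1; sign (−1)^0·-1^6·-1^2 = +1.
(a,b)_2: α=-10, β=-19; u≡5, v≡3 (mod 8); ε(u)ε(v)=0·1, αω(v)=-10·1, βω(u)=-19·1; sum ≡ 1  ⇒  -1.
(a,b)_13: α=1, u≡12; β=3, v≡9 (mod 13); (12|13)=+1, (9|13)=+1; sign (−1)^0·+1^3·+1^1 = +1.
(a,b)_∞: sgn(13)=+, sgn(26182)=+, so +1.
(a,b)_5: α=-2, u≡3; β=-2, v≡2 (mod 5); (3|5)=-1, (2|5)=-1; sign (−1)^0·-1^-2·-1^-2 = +1.
(a,b)_7: α=0, u≡3; β=2, v≡1 (mod 7); (3|7)=-1, (1|7)=+1; sign (−1)^0·-1^2·+1^0 = +1.
(a,b)_53: α=0, u≡6; β=1, v≡44 (mod 53); (6|53)=+1, (44|53)=+1; sign (−1)^0·+1^1·+1^0 = +1.
(a,b)_19: α=0, u≡3; β=1, v≡13 (mod 19); (3|19)=-1, (13|19)=-1; sign (−1)^0·-1^1·-1^0 = -1.
(a,b)_3: α=2, u≡1; β=0, v≡1 (mod 3); (1|3)=+1, (1|3)=+1; sign (−1)^0·+1^0·+1^2 = +1.
(13, 26182 / ℚ) ramifies at {2, 19}: a division algebra.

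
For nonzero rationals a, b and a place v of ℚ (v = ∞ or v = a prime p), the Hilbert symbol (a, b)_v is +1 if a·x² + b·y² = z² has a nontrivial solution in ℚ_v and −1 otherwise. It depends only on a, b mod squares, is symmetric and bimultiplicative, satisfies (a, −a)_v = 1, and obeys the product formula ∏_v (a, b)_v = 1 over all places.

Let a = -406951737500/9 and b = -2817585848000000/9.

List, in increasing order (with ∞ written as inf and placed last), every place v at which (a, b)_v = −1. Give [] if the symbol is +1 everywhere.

[5, 7, 17, inf]

Mod squares: a ≡ -95, b ≡ -49742. Check v ∈ {∞, 2, 3, 5, 7, 11, 17, 19}.
v=5: a=5^5·(≡1), b=5^6·(≡2) mod 5; (1|5)=+1, (2|5)=-1; (−1)^{5·6·2}·(+1)^6·(-1)^5 = -1.
v=11: a=11^2·(≡9), b=11^1·(≡8) mod 11; (9|11)=+1, (8|11)=-1; (−1)^{2·1·5}·(+1)^1·(-1)^2 = +1.
v=19: a=19^1·(≡3), b=19^1·(≡16) mod 19; (3|19)=-1, (16|19)=+1; (−1)^{1·1·9}·(-1)^1·(+1)^1 = +1.
v=∞: -95 < 0 and -49742 < 0  ⇒  (a,b)_∞ = -1.
v=3: a=3^-2·(≡1), b=3^-2·(≡1) mod 3; (1|3)=+1, (1|3)=+1; (−1)^{-2·-2·1}·(+1)^-2·(+1)^-2 = +1.
v=17: a=17^2·(≡12), b=17^3·(≡16) mod 17; (12|17)=-1, (16|17)=+1; (−1)^{2·3·8}·(-1)^3·(+1)^2 = -1.
v=2: v_2(a)=2, v_2(b)=9; units ≡ 1, 1 (mod 8); ε·ε+αω+βω = 0·0+2·0+9·0 ≡ 0  ⇒  (a,b)_2 = +1.
v=7: a=7^2·(≡6), b=7^3·(≡3) mod 7; (6|7)=-1, (3|7)=-1; (−1)^{2·3·3}·(-1)^3·(-1)^2 = -1.
(-95, -49742 / ℚ) ramifies at {5, 7, 17, ∞}: a division algebra.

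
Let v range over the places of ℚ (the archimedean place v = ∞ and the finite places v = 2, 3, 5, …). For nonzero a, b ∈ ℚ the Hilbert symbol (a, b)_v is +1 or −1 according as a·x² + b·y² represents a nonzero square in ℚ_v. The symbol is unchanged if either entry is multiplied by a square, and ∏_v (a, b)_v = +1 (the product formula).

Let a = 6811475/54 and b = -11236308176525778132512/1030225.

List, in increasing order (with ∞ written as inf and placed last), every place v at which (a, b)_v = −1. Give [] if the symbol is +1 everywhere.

(a, b) ≡ (1634754, -49538) mod (ℚ^×)²; places V = {2, 3, 5, 7, 11, 17, 19, 23, 29, 31, 47, ∞}.
(a,b)_7: α=0, u≡4; β=-2, v≡4 (mod 7); (4|7)=+1, (4|7)=+1; sign (−1)^0·+1^-2·+1^0 = +1.
(a,b)_17: α=1, u≡12; β=3, v≡10 (mod 17); (12|17)=-1, (10|17)=-1; sign (−1)^0·-1^3·-1^1 = +1.
(a,b)_11: α=1, u≡9; β=2, v≡6 (mod 11); (9|11)=+1, (6|11)=-1; sign (−1)^0·+1^2·-1^1 = -1.
(a,b)_3: α=-3, u≡1; β=0, v≡1 (mod 3); (1|3)=+1, (1|3)=+1; sign (−1)^0·+1^0·+1^-3 = +1.
(a,b)_∞: sgn(1634754)=+, sgn(-49538)=−, so +1.
(a,b)_47: α=1, u≡37; β=3, v≡12 (mod 47); (37|47)=+1, (12|47)=+1; sign (−1)^1·+1^3·+1^1 = -1.
(a,b)_29: α=0, u≡4; β=-2, v≡13 (mod 29); (4|29)=+1, (13|29)=+1; sign (−1)^0·+1^-2·+1^0 = +1.
(a,b)_5: α=2, u≡1; β=-2, v≡2 (mod 5); (1|5)=+1, (2|5)=-1; sign (−1)^0·+1^-2·-1^2 = +1.
(a,b)_31: α=1, u≡12; β=3, v≡4 (mod 31); (12|31)=-1, (4|31)=+1; sign (−1)^1·-1^3·+1^1 = +1.
(a,b)_19: α=0, u≡2; β=2, v≡18 (mod 19); (2|19)=-1, (18|19)=-1; sign (−1)^0·-1^2·-1^0 = +1.
(a,b)_2: α=-1, β=5; u≡1, v≡7 (mod 8); ε(u)ε(v)=0·1, αω(v)=-1·0, βω(u)=5·0; sum ≡ 0  ⇒  +1.
(a,b)_23: α=0, u≡6; β=2, v≡9 (mod 23); (6|23)=+1, (9|23)=+1; sign (−1)^0·+1^2·+1^0 = +1.
(1634754, -49538 / ℚ) ramifies at {11, 47}: a division algebra.

[11, 47]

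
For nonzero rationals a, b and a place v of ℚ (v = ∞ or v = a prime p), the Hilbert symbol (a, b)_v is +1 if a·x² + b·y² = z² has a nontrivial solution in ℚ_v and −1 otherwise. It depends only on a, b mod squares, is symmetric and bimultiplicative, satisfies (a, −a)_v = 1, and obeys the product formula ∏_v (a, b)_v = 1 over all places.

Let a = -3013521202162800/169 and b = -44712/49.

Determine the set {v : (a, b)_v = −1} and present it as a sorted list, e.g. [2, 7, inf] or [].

(a, b) ≡ (-6783, -138) mod (ℚ^×)²; places V = {2, 3, 5, 7, 13, 17, 19, 23, ∞}.
(a,b)_19: α=1, u≡17; β=0, v≡3 (mod 19); (17|19)=+1, (3|19)=-1; sign (−1)^0·+1^0·-1^1 = -1.
(a,b)_17: α=1, u≡9; β=0, v≡1 (mod 17); (9|17)=+1, (1|17)=+1; sign (−1)^0·+1^0·+1^1 = +1.
(a,b)_3: α=5, u≡1; β=5, v≡2 (mod 3); (1|3)=+1, (2|3)=-1; sign (−1)^1·+1^5·-1^5 = +1.
(a,b)_5: α=2, u≡2; β=0, v≡2 (mod 5); (2|5)=-1, (2|5)=-1; sign (−1)^0·-1^0·-1^2 = +1.
(a,b)_7: α=3, u≡4; β=-2, v≡4 (mod 7); (4|7)=+1, (4|7)=+1; sign (−1)^0·+1^-2·+1^3 = +1.
(a,b)_13: α=-2, u≡9; β=0, v≡6 (mod 13); (9|13)=+1, (6|13)=-1; sign (−1)^0·+1^0·-1^-2 = +1.
(a,b)_2: α=4, β=3; u≡1, v≡3 (mod 8); ε(u)ε(v)=0·1, αω(v)=4·1, βω(u)=3·0; sum ≡ 0  ⇒  +1.
(a,b)_23: α=4, u≡12; β=1, v≡19 (mod 23); (12|23)=+1, (19|23)=-1; sign (−1)^0·+1^1·-1^4 = +1.
(a,b)_∞: sgn(-6783)=−, sgn(-138)=−, so -1.
Ram(-6783, -138) = {19, ∞}; no ℚ_19-point on the conic.

[19, inf]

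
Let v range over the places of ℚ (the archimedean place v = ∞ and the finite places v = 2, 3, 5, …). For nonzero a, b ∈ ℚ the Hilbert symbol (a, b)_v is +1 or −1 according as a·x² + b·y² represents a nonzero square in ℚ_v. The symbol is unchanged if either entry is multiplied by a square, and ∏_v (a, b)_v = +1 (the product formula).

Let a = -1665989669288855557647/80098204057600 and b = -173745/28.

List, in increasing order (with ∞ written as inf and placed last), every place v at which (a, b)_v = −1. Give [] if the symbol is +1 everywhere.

[3, 5, 13, inf]

(a, b) ≡ (-7, -15015) mod (ℚ^×)²; places V = {2, 3, 5, 7, 11, 13, 19, 23, 29, ∞}.
(a,b)_3: α=24, u≡2; β=5, v≡2 (mod 3); (2|3)=-1, (2|3)=-1; sign (−1)^0·-1^5·-1^24 = -1.
(a,b)_11: α=2, u≡9; β=1, v≡2 (mod 11); (9|11)=+1, (2|11)=-1; sign (−1)^0·+1^1·-1^2 = +1.
(a,b)_19: α=-2, u≡13; β=0, v≡18 (mod 19); (13|19)=-1, (18|19)=-1; sign (−1)^0·-1^0·-1^-2 = +1.
(a,b)_29: α=2, u≡13; β=0, v≡6 (mod 29); (13|29)=+1, (6|29)=+1; sign (−1)^0·+1^0·+1^2 = +1.
(a,b)_7: α=3, u≡5; β=-1, v≡4 (mod 7); (5|7)=-1, (4|7)=+1; sign (−1)^1·-1^-1·+1^3 = +1.
(a,b)_13: α=2, u≡2; β=1, v≡6 (mod 13); (2|13)=-1, (6|13)=-1; sign (−1)^0·-1^1·-1^2 = -1.
(a,b)_5: α=-2, u≡2; β=1, v≡2 (mod 5); (2|5)=-1, (2|5)=-1; sign (−1)^0·-1^1·-1^-2 = -1.
(a,b)_23: α=-2, u≡13; β=0, v≡4 (mod 23); (13|23)=+1, (4|23)=+1; sign (−1)^0·+1^0·+1^-2 = +1.
(a,b)_2: α=-24, β=-2; u≡1, v≡1 (mod 8); ε(u)ε(v)=0·0, αω(v)=-24·0, βω(u)=-2·0; sum ≡ 0  ⇒  +1.
(a,b)_∞: sgn(-7)=−, sgn(-15015)=−, so -1.
(-7, -15015 / ℚ) ramifies at {3, 5, 13, ∞}: a division algebra.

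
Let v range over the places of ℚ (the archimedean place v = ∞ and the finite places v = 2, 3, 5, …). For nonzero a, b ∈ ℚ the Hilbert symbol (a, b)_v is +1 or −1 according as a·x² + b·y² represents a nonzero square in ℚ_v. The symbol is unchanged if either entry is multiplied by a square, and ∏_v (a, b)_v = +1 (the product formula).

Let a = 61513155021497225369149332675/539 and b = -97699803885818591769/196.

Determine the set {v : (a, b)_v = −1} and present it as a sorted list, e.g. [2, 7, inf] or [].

Mod squares: a ≡ 383097, b ≡ -19721. Check v ∈ {∞, 2, 3, 5, 7, 11, 13, 19, 37, 41, 43, 47}.
v=∞: 383097 > 0 and -19721 < 0  ⇒  (a,b)_∞ = +1.
v=11: a=11^-1·(≡3), b=11^0·(≡2) mod 11; (3|11)=+1, (2|11)=-1; (−1)^{-1·0·5}·(+1)^0·(-1)^-1 = -1.
v=47: a=47^3·(≡35), b=47^4·(≡39) mod 47; (35|47)=-1, (39|47)=-1; (−1)^{3·4·23}·(-1)^4·(-1)^3 = -1.
v=41: a=41^2·(≡19), b=41^1·(≡7) mod 41; (19|41)=-1, (7|41)=-1; (−1)^{2·1·20}·(-1)^1·(-1)^2 = -1.
v=19: a=19^3·(≡9), b=19^2·(≡6) mod 19; (9|19)=+1, (6|19)=+1; (−1)^{3·2·9}·(+1)^2·(+1)^3 = +1.
v=7: a=7^-2·(≡2), b=7^-2·(≡6) mod 7; (2|7)=+1, (6|7)=-1; (−1)^{-2·-2·3}·(+1)^-2·(-1)^-2 = +1.
v=3: a=3^7·(≡1), b=3^2·(≡1) mod 3; (1|3)=+1, (1|3)=+1; (−1)^{7·2·1}·(+1)^2·(+1)^7 = +1.
v=43: a=43^2·(≡15), b=43^2·(≡10) mod 43; (15|43)=+1, (10|43)=+1; (−1)^{2·2·21}·(+1)^2·(+1)^2 = +1.
v=37: a=37^2·(≡12), b=37^1·(≡17) mod 37; (12|37)=+1, (17|37)=-1; (−1)^{2·1·18}·(+1)^1·(-1)^2 = +1.
v=2: v_2(a)=0, v_2(b)=-2; units ≡ 1, 7 (mod 8); ε·ε+αω+βω = 0·1+0·0+-2·0 ≡ 0  ⇒  (a,b)_2 = +1.
v=5: a=5^2·(≡3), b=5^0·(≡1) mod 5; (3|5)=-1, (1|5)=+1; (−1)^{2·0·2}·(-1)^0·(+1)^2 = +1.
v=13: a=13^5·(≡2), b=13^3·(≡1) mod 13; (2|13)=-1, (1|13)=+1; (−1)^{5·3·6}·(-1)^3·(+1)^5 = -1.
Ram(383097, -19721) = {11, 13, 41, 47}; no ℚ_11-point on the conic.

[11, 13, 41, 47]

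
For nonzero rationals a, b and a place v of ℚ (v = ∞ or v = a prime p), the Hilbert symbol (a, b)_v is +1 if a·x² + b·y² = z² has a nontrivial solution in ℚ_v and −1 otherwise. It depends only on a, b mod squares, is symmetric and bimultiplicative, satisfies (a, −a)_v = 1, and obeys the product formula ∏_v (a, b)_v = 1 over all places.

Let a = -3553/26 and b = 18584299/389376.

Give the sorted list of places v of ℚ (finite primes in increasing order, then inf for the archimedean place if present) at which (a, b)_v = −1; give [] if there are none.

Mod squares: a ≡ -92378, b ≡ 19. Check v ∈ {∞, 2, 3, 11, 13, 17, 19, 23, 43}.
v=13: a=13^-1·(≡11), b=13^-2·(≡2) mod 13; (11|13)=-1, (2|13)=-1; (−1)^{-1·-2·6}·(-1)^-2·(-1)^-1 = -1.
v=23: a=23^0·(≡4), b=23^2·(≡19) mod 23; (4|23)=+1, (19|23)=-1; (−1)^{0·2·11}·(+1)^2·(-1)^0 = +1.
v=43: a=43^0·(≡37), b=43^2·(≡42) mod 43; (37|43)=-1, (42|43)=-1; (−1)^{0·2·21}·(-1)^2·(-1)^0 = +1.
v=11: a=11^1·(≡10), b=11^0·(≡7) mod 11; (10|11)=-1, (7|11)=-1; (−1)^{1·0·5}·(-1)^0·(-1)^1 = -1.
v=19: a=19^1·(≡14), b=19^1·(≡17) mod 19; (14|19)=-1, (17|19)=+1; (−1)^{1·1·9}·(-1)^1·(+1)^1 = +1.
v=2: v_2(a)=-1, v_2(b)=-8; units ≡ 3, 3 (mod 8); ε·ε+αω+βω = 1·1+-1·1+-8·1 ≡ 0  ⇒  (a,b)_2 = +1.
v=∞: -92378 < 0 and 19 > 0  ⇒  (a,b)_∞ = +1.
v=17: a=17^1·(≡7), b=17^0·(≡15) mod 17; (7|17)=-1, (15|17)=+1; (−1)^{1·0·8}·(-1)^0·(+1)^1 = +1.
v=3: a=3^0·(≡1), b=3^-2·(≡1) mod 3; (1|3)=+1, (1|3)=+1; (−1)^{0·-2·1}·(+1)^-2·(+1)^0 = +1.
|Ram(-92378, 19)| = 2, even; anisotropic at {11, 13}.

[11, 13]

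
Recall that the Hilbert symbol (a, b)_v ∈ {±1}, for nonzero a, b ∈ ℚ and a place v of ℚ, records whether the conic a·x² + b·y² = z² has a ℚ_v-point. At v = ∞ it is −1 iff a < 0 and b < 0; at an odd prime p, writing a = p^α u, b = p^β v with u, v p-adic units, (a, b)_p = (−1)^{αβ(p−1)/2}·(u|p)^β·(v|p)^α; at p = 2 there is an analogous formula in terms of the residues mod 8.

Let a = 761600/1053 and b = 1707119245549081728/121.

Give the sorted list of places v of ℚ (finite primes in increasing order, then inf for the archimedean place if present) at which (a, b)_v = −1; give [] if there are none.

[2, 3, 13, 19]

Mod squares: a ≡ 1547, b ≡ 312018. Check v ∈ {∞, 2, 3, 5, 7, 11, 13, 17, 19, 23}.
v=5: a=5^2·(≡3), b=5^0·(≡3) mod 5; (3|5)=-1, (3|5)=-1; (−1)^{2·0·2}·(-1)^0·(-1)^2 = +1.
v=17: a=17^1·(≡12), b=17^3·(≡11) mod 17; (12|17)=-1, (11|17)=-1; (−1)^{1·3·8}·(-1)^3·(-1)^1 = +1.
v=7: a=7^1·(≡2), b=7^5·(≡5) mod 7; (2|7)=+1, (5|7)=-1; (−1)^{1·5·3}·(+1)^5·(-1)^1 = +1.
v=2: v_2(a)=8, v_2(b)=7; units ≡ 3, 1 (mod 8); ε·ε+αω+βω = 1·0+8·0+7·1 ≡ 1  ⇒  (a,b)_2 = -1.
v=13: a=13^-1·(≡7), b=13^2·(≡2) mod 13; (7|13)=-1, (2|13)=-1; (−1)^{-1·2·6}·(-1)^2·(-1)^-1 = -1.
v=23: a=23^0·(≡9), b=23^1·(≡10) mod 23; (9|23)=+1, (10|23)=-1; (−1)^{0·1·11}·(+1)^1·(-1)^0 = +1.
v=3: a=3^-4·(≡2), b=3^7·(≡2) mod 3; (2|3)=-1, (2|3)=-1; (−1)^{-4·7·1}·(-1)^7·(-1)^-4 = -1.
v=11: a=11^0·(≡6), b=11^-2·(≡1) mod 11; (6|11)=-1, (1|11)=+1; (−1)^{0·-2·5}·(-1)^-2·(+1)^0 = +1.
v=∞: 1547 > 0 and 312018 > 0  ⇒  (a,b)_∞ = +1.
v=19: a=19^0·(≡10), b=19^1·(≡4) mod 19; (10|19)=-1, (4|19)=+1; (−1)^{0·1·9}·(-1)^1·(+1)^0 = -1.
(1547, 312018 / ℚ) ramifies at {2, 3, 13, 19}: a division algebra.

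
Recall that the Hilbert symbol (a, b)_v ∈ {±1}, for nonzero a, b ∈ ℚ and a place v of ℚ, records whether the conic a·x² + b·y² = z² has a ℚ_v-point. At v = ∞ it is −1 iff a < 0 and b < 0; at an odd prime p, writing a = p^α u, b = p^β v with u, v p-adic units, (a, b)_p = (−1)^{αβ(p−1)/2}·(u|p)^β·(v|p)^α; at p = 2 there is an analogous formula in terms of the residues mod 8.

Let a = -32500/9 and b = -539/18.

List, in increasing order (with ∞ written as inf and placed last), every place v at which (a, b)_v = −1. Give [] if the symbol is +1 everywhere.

Mod squares: a ≡ -13, b ≡ -22. Check v ∈ {∞, 2, 3, 5, 7, 11, 13}.
v=∞: -13 < 0 and -22 < 0  ⇒  (a,b)_∞ = -1.
v=5: a=5^4·(≡2), b=5^0·(≡2) mod 5; (2|5)=-1, (2|5)=-1; (−1)^{4·0·2}·(-1)^0·(-1)^4 = +1.
v=2: v_2(a)=2, v_2(b)=-1; units ≡ 3, 5 (mod 8); ε·ε+αω+βω = 1·0+2·1+-1·1 ≡ 1  ⇒  (a,b)_2 = -1.
v=7: a=7^0·(≡4), b=7^2·(≡6) mod 7; (4|7)=+1, (6|7)=-1; (−1)^{0·2·3}·(+1)^2·(-1)^0 = +1.
v=11: a=11^0·(≡3), b=11^1·(≡4) mod 11; (3|11)=+1, (4|11)=+1; (−1)^{0·1·5}·(+1)^1·(+1)^0 = +1.
v=13: a=13^1·(≡1), b=13^0·(≡4) mod 13; (1|13)=+1, (4|13)=+1; (−1)^{1·0·6}·(+1)^0·(+1)^1 = +1.
v=3: a=3^-2·(≡2), b=3^-2·(≡2) mod 3; (2|3)=-1, (2|3)=-1; (−1)^{-2·-2·1}·(-1)^-2·(-1)^-2 = +1.
(-13, -22 / ℚ) ramifies at {2, ∞}: a division algebra.

[2, inf]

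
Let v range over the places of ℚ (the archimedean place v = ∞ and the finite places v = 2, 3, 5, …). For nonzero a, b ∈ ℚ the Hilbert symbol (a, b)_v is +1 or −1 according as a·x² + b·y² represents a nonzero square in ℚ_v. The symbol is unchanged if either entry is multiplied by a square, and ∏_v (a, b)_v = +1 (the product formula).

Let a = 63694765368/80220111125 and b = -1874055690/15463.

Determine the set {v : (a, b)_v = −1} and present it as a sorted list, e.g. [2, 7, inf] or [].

(a, b) ≡ (41990, -448630) mod (ℚ^×)²; places V = {2, 3, 5, 7, 11, 13, 17, 19, 29, 47, ∞}.
(a,b)_11: α=-2, u≡4; β=0, v≡4 (mod 11); (4|11)=+1, (4|11)=+1; sign (−1)^0·+1^0·+1^-2 = +1.
(a,b)_∞: sgn(41990)=+, sgn(-448630)=−, so +1.
(a,b)_47: α=-2, u≡29; β=-2, v≡18 (mod 47); (29|47)=-1, (18|47)=+1; sign (−1)^0·-1^-2·+1^-2 = +1.
(a,b)_19: α=1, u≡11; β=2, v≡5 (mod 19); (11|19)=+1, (5|19)=+1; sign (−1)^0·+1^2·+1^1 = +1.
(a,b)_5: α=-3, u≡2; β=1, v≡4 (mod 5); (2|5)=-1, (4|5)=+1; sign (−1)^0·-1^1·+1^-3 = -1.
(a,b)_2: α=3, β=1; u≡3, v≡5 (mod 8); ε(u)ε(v)=1·0, αω(v)=3·1, βω(u)=1·1; sum ≡ 0  ⇒  +1.
(a,b)_17: α=3, u≡10; β=1, v≡14 (mod 17); (10|17)=-1, (14|17)=-1; sign (−1)^0·-1^1·-1^3 = +1.
(a,b)_29: α=0, u≡8; β=1, v≡20 (mod 29); (8|29)=-1, (20|29)=+1; sign (−1)^0·-1^1·+1^0 = -1.
(a,b)_3: α=8, u≡2; β=4, v≡2 (mod 3); (2|3)=-1, (2|3)=-1; sign (−1)^0·-1^4·-1^8 = +1.
(a,b)_13: α=1, u≡8; β=1, v≡11 (mod 13); (8|13)=-1, (11|13)=-1; sign (−1)^0·-1^1·-1^1 = +1.
(a,b)_7: α=-4, u≡4; β=-1, v≡1 (mod 7); (4|7)=+1, (1|7)=+1; sign (−1)^0·+1^-1·+1^-4 = +1.
|Ram(41990, -448630)| = 2, even; anisotropic at {5, 29}.

[5, 29]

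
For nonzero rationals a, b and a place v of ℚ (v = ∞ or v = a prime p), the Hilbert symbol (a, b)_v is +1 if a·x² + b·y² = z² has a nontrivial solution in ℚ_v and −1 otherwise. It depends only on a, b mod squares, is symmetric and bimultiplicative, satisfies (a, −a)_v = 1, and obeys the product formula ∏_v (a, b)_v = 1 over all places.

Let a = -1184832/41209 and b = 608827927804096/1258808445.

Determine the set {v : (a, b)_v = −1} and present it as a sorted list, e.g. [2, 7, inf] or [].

[2, 5]

Mod squares: a ≡ -17, b ≡ 455. Check v ∈ {∞, 2, 3, 5, 7, 11, 13, 17, 19, 29, 41, 43}.
v=11: a=11^2·(≡3), b=11^2·(≡4) mod 11; (3|11)=+1, (4|11)=+1; (−1)^{2·2·5}·(+1)^2·(+1)^2 = +1.
v=13: a=13^0·(≡12), b=13^3·(≡1) mod 13; (12|13)=+1, (1|13)=+1; (−1)^{0·3·6}·(+1)^3·(+1)^0 = +1.
v=29: a=29^-2·(≡17), b=29^0·(≡7) mod 29; (17|29)=-1, (7|29)=+1; (−1)^{-2·0·14}·(-1)^0·(+1)^-2 = +1.
v=∞: -17 < 0 and 455 > 0  ⇒  (a,b)_∞ = +1.
v=41: a=41^0·(≡17), b=41^-2·(≡36) mod 41; (17|41)=-1, (36|41)=+1; (−1)^{0·-2·20}·(-1)^-2·(+1)^0 = +1.
v=7: a=7^-2·(≡2), b=7^3·(≡2) mod 7; (2|7)=+1, (2|7)=+1; (−1)^{-2·3·3}·(+1)^3·(+1)^-2 = +1.
v=2: v_2(a)=6, v_2(b)=6; units ≡ 7, 7 (mod 8); ε·ε+αω+βω = 1·1+6·0+6·0 ≡ 1  ⇒  (a,b)_2 = -1.
v=19: a=19^0·(≡15), b=19^2·(≡15) mod 19; (15|19)=-1, (15|19)=-1; (−1)^{0·2·9}·(-1)^2·(-1)^0 = +1.
v=5: a=5^0·(≡2), b=5^-1·(≡4) mod 5; (2|5)=-1, (4|5)=+1; (−1)^{0·-1·2}·(-1)^-1·(+1)^0 = -1.
v=43: a=43^0·(≡28), b=43^-2·(≡31) mod 43; (28|43)=-1, (31|43)=+1; (−1)^{0·-2·21}·(-1)^-2·(+1)^0 = +1.
v=17: a=17^1·(≡4), b=17^2·(≡16) mod 17; (4|17)=+1, (16|17)=+1; (−1)^{1·2·8}·(+1)^2·(+1)^1 = +1.
v=3: a=3^2·(≡1), b=3^-4·(≡2) mod 3; (1|3)=+1, (2|3)=-1; (−1)^{2·-4·1}·(+1)^-4·(-1)^2 = +1.
(-17, 455 / ℚ) ramifies at {2, 5}: a division algebra.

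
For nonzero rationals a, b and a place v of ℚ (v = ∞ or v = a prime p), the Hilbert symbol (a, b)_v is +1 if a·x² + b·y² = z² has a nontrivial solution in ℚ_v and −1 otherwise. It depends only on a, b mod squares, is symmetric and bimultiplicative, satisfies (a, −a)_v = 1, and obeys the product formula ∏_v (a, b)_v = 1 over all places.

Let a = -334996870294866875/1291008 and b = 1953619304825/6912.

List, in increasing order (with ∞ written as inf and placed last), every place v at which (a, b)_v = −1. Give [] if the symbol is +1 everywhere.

[2, 23]

(a, b) ≡ (-40641, 2139) mod (ℚ^×)²; places V = {2, 3, 5, 19, 23, 29, 31, 41, ∞}.
(a,b)_41: α=-2, u≡2; β=0, v≡14 (mod 41); (2|41)=+1, (14|41)=-1; sign (−1)^0·+1^0·-1^-2 = +1.
(a,b)_31: α=1, u≡17; β=1, v≡18 (mod 31); (17|31)=-1, (18|31)=+1; sign (−1)^1·-1^1·+1^1 = +1.
(a,b)_23: α=1, u≡6; β=1, v≡6 (mod 23); (6|23)=+1, (6|23)=+1; sign (−1)^1·+1^1·+1^1 = -1.
(a,b)_5: α=4, u≡1; β=2, v≡4 (mod 5); (1|5)=+1, (4|5)=+1; sign (−1)^0·+1^2·+1^4 = +1.
(a,b)_29: α=2, u≡26; β=2, v≡5 (mod 29); (26|29)=-1, (5|29)=+1; sign (−1)^0·-1^2·+1^2 = +1.
(a,b)_2: α=-8, β=-8; u≡7, v≡3 (mod 8); ε(u)ε(v)=1·1, αω(v)=-8·1, βω(u)=-8·0; sum ≡ 1  ⇒  -1.
(a,b)_3: α=-1, u≡1; β=-3, v≡2 (mod 3); (1|3)=+1, (2|3)=-1; sign (−1)^1·+1^-3·-1^-1 = +1.
(a,b)_∞: sgn(-40641)=−, sgn(2139)=+, so +1.
(a,b)_19: α=7, u≡13; β=4, v≡1 (mod 19); (13|19)=-1, (1|19)=+1; sign (−1)^0·-1^4·+1^7 = +1.
(-40641, 2139 / ℚ) ramifies at {2, 23}: a division algebra.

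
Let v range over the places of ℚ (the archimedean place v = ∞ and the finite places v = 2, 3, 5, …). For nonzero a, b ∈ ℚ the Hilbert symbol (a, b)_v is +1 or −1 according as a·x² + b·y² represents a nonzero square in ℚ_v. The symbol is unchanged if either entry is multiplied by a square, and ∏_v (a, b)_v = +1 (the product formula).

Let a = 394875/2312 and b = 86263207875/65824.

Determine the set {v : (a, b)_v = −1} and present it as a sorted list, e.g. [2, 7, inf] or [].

(a, b) ≡ (390, 1986790) mod (ℚ^×)²; places V = {2, 3, 5, 11, 13, 17, 29, 31, ∞}.
(a,b)_31: α=0, u≡5; β=1, v≡17 (mod 31); (5|31)=+1, (17|31)=-1; sign (−1)^0·+1^1·-1^0 = +1.
(a,b)_∞: sgn(390)=+, sgn(1986790)=+, so +1.
(a,b)_11: α=0, u≡4; β=-2, v≡4 (mod 11); (4|11)=+1, (4|11)=+1; sign (−1)^0·+1^-2·+1^0 = +1.
(a,b)_5: α=3, u≡2; β=3, v≡2 (mod 5); (2|5)=-1, (2|5)=-1; sign (−1)^0·-1^3·-1^3 = +1.
(a,b)_13: α=1, u≡3; β=1, v≡7 (mod 13); (3|13)=+1, (7|13)=-1; sign (−1)^0·+1^1·-1^1 = -1.
(a,b)_2: α=-3, β=-5; u≡3, v≡3 (mod 8); ε(u)ε(v)=1·1, αω(v)=-3·1, βω(u)=-5·1; sum ≡ 1  ⇒  -1.
(a,b)_3: α=5, u≡1; β=10, v≡1 (mod 3); (1|3)=+1, (1|3)=+1; sign (−1)^0·+1^10·+1^5 = +1.
(a,b)_17: α=-2, u≡2; β=-1, v≡6 (mod 17); (2|17)=+1, (6|17)=-1; sign (−1)^0·+1^-1·-1^-2 = +1.
(a,b)_29: α=0, u≡24; β=1, v≡8 (mod 29); (24|29)=+1, (8|29)=-1; sign (−1)^0·+1^1·-1^0 = +1.
Ram(390, 1986790) = {2, 13}; no ℚ_2-point on the conic.

[2, 13]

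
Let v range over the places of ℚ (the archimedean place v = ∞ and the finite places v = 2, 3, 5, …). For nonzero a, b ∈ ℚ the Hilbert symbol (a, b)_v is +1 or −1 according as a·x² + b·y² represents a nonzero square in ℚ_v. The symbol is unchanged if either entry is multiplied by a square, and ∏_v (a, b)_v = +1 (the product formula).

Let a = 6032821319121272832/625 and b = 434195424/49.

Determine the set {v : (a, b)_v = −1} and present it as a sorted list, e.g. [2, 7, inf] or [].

[3, 13, 29, 43]

(a, b) ≡ (2, 3015246) mod (ℚ^×)²; places V = {2, 3, 5, 7, 13, 29, 31, 43, ∞}.
(a,b)_13: α=2, u≡5; β=1, v≡10 (mod 13); (5|13)=-1, (10|13)=+1; sign (−1)^0·-1^1·+1^2 = -1.
(a,b)_3: α=6, u≡2; β=3, v≡1 (mod 3); (2|3)=-1, (1|3)=+1; sign (−1)^0·-1^3·+1^6 = -1.
(a,b)_2: α=15, β=5; u≡1, v≡7 (mod 8); ε(u)ε(v)=0·1, αω(v)=15·0, βω(u)=5·0; sum ≡ 0  ⇒  +1.
(a,b)_∞: sgn(2)=+, sgn(3015246)=+, so +1.
(a,b)_31: α=2, u≡19; β=1, v≡28 (mod 31); (19|31)=+1, (28|31)=+1; sign (−1)^0·+1^1·+1^2 = +1.
(a,b)_5: α=-4, u≡2; β=0, v≡1 (mod 5); (2|5)=-1, (1|5)=+1; sign (−1)^0·-1^0·+1^-4 = +1.
(a,b)_29: α=2, u≡17; β=1, v≡1 (mod 29); (17|29)=-1, (1|29)=+1; sign (−1)^0·-1^1·+1^2 = -1.
(a,b)_7: α=0, u≡1; β=-2, v≡5 (mod 7); (1|7)=+1, (5|7)=-1; sign (−1)^0·+1^-2·-1^0 = +1.
(a,b)_43: α=2, u≡42; β=1, v≡37 (mod 43); (42|43)=-1, (37|43)=-1; sign (−1)^0·-1^1·-1^2 = -1.
(2, 3015246 / ℚ) ramifies at {3, 13, 29, 43}: a division algebra.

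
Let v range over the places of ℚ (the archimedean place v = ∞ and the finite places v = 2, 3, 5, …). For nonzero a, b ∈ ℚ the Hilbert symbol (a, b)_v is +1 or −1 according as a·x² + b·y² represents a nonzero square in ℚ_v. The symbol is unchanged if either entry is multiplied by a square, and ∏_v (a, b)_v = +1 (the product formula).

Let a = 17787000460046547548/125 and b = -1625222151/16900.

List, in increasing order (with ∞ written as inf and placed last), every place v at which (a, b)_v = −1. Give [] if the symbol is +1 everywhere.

[7, 17, 31, 41]

Mod squares: a ≡ 144115, b ≡ -409479. Check v ∈ {∞, 2, 3, 5, 7, 13, 17, 19, 31, 37, 41}.
v=3: a=3^0·(≡1), b=3^5·(≡1) mod 3; (1|3)=+1, (1|3)=+1; (−1)^{0·5·1}·(+1)^5·(+1)^0 = +1.
v=7: a=7^4·(≡3), b=7^3·(≡4) mod 7; (3|7)=-1, (4|7)=+1; (−1)^{4·3·3}·(-1)^3·(+1)^4 = -1.
v=41: a=41^1·(≡13), b=41^0·(≡12) mod 41; (13|41)=-1, (12|41)=-1; (−1)^{1·0·20}·(-1)^0·(-1)^1 = -1.
v=37: a=37^3·(≡34), b=37^1·(≡25) mod 37; (34|37)=+1, (25|37)=+1; (−1)^{3·1·18}·(+1)^1·(+1)^3 = +1.
v=5: a=5^-3·(≡3), b=5^-2·(≡4) mod 5; (3|5)=-1, (4|5)=+1; (−1)^{-3·-2·2}·(-1)^-2·(+1)^-3 = +1.
v=31: a=31^2·(≡12), b=31^1·(≡18) mod 31; (12|31)=-1, (18|31)=+1; (−1)^{2·1·15}·(-1)^1·(+1)^2 = -1.
v=13: a=13^2·(≡9), b=13^-2·(≡5) mod 13; (9|13)=+1, (5|13)=-1; (−1)^{2·-2·6}·(+1)^-2·(-1)^2 = +1.
v=17: a=17^2·(≡6), b=17^1·(≡8) mod 17; (6|17)=-1, (8|17)=+1; (−1)^{2·1·8}·(-1)^1·(+1)^2 = -1.
v=∞: 144115 > 0 and -409479 < 0  ⇒  (a,b)_∞ = +1.
v=2: v_2(a)=2, v_2(b)=-2; units ≡ 3, 1 (mod 8); ε·ε+αω+βω = 1·0+2·0+-2·1 ≡ 0  ⇒  (a,b)_2 = +1.
v=19: a=19^1·(≡7), b=19^0·(≡17) mod 19; (7|19)=+1, (17|19)=+1; (−1)^{1·0·9}·(+1)^0·(+1)^1 = +1.
(144115, -409479 / ℚ) ramifies at {7, 17, 31, 41}: a division algebra.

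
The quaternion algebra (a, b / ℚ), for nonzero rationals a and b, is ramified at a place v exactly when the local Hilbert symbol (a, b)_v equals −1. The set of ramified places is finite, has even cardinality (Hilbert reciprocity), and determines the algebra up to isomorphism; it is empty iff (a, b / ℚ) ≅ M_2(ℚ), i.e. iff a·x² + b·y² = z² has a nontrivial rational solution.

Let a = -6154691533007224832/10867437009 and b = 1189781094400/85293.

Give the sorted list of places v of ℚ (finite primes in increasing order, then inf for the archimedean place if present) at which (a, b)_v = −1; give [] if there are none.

[19, 23]

(a, b) ≡ (-23, 247) mod (ℚ^×)²; places V = {2, 3, 5, 11, 13, 17, 19, 23, ∞}.
(a,b)_11: α=-2, u≡8; β=0, v≡3 (mod 11); (8|11)=-1, (3|11)=+1; sign (−1)^0·-1^0·+1^-2 = +1.
(a,b)_2: α=24, β=14; u≡1, v≡7 (mod 8); ε(u)ε(v)=0·1, αω(v)=24·0, βω(u)=14·0; sum ≡ 0  ⇒  +1.
(a,b)_∞: sgn(-23)=−, sgn(247)=+, so +1.
(a,b)_13: α=-2, u≡3; β=-1, v≡6 (mod 13); (3|13)=+1, (6|13)=-1; sign (−1)^0·+1^-1·-1^-2 = +1.
(a,b)_5: α=0, u≡2; β=2, v≡2 (mod 5); (2|5)=-1, (2|5)=-1; sign (−1)^0·-1^2·-1^0 = +1.
(a,b)_17: α=4, u≡6; β=2, v≡2 (mod 17); (6|17)=-1, (2|17)=+1; sign (−1)^0·-1^2·+1^4 = +1.
(a,b)_19: α=2, u≡12; β=1, v≡12 (mod 19); (12|19)=-1, (12|19)=-1; sign (−1)^0·-1^1·-1^2 = -1.
(a,b)_23: α=3, u≡22; β=2, v≡20 (mod 23); (22|23)=-1, (20|23)=-1; sign (−1)^0·-1^2·-1^3 = -1.
(a,b)_3: α=-12, u≡1; β=-8, v≡1 (mod 3); (1|3)=+1, (1|3)=+1; sign (−1)^0·+1^-8·+1^-12 = +1.
(-23, 247 / ℚ) ramifies at {19, 23}: a division algebra.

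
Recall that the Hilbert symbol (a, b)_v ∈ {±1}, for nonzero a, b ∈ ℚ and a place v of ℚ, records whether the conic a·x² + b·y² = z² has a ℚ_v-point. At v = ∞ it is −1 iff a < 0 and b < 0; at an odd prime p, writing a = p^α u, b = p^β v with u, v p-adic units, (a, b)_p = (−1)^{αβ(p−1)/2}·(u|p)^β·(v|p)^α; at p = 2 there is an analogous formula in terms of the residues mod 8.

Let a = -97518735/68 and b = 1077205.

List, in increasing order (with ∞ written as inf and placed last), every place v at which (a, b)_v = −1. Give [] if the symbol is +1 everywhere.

[23, 29]

(a, b) ≡ (-56695, 1077205) mod (ℚ^×)²; places V = {2, 3, 5, 17, 19, 23, 29, ∞}.
(a,b)_∞: sgn(-56695)=−, sgn(1077205)=+, so +1.
(a,b)_3: α=4, u≡2; β=0, v≡1 (mod 3); (2|3)=-1, (1|3)=+1; sign (−1)^0·-1^0·+1^4 = +1.
(a,b)_5: α=1, u≡1; β=1, v≡1 (mod 5); (1|5)=+1, (1|5)=+1; sign (−1)^0·+1^1·+1^1 = +1.
(a,b)_29: α=1, u≡27; β=1, v≡25 (mod 29); (27|29)=-1, (25|29)=+1; sign (−1)^0·-1^1·+1^1 = -1.
(a,b)_17: α=-1, u≡12; β=1, v≡6 (mod 17); (12|17)=-1, (6|17)=-1; sign (−1)^0·-1^1·-1^-1 = +1.
(a,b)_2: α=-2, β=0; u≡1, v≡5 (mod 8); ε(u)ε(v)=0·0, αω(v)=-2·1, βω(u)=0·0; sum ≡ 0  ⇒  +1.
(a,b)_19: α=2, u≡11; β=1, v≡18 (mod 19); (11|19)=+1, (18|19)=-1; sign (−1)^0·+1^1·-1^2 = +1.
(a,b)_23: α=1, u≡10; β=1, v≡7 (mod 23); (10|23)=-1, (7|23)=-1; sign (−1)^1·-1^1·-1^1 = -1.
Ram(-56695, 1077205) = {23, 29}; no ℚ_23-point on the conic.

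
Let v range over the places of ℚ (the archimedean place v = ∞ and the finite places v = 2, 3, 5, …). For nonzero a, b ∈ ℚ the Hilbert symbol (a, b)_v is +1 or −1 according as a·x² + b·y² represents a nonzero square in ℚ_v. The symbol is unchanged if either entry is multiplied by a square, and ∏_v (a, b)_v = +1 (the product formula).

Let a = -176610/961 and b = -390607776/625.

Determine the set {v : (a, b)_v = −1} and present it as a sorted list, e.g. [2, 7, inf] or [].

(a, b) ≡ (-210, -26) mod (ℚ^×)²; places V = {2, 3, 5, 7, 13, 17, 19, 29, 31, ∞}.
(a,b)_2: α=1, β=5; u≡7, v≡3 (mod 8); ε(u)ε(v)=1·1, αω(v)=1·1, βω(u)=5·0; sum ≡ 0  ⇒  +1.
(a,b)_31: α=-2, u≡28; β=0, v≡1 (mod 31); (28|31)=+1, (1|31)=+1; sign (−1)^0·+1^0·+1^-2 = +1.
(a,b)_3: α=1, u≡2; β=2, v≡1 (mod 3); (2|3)=-1, (1|3)=+1; sign (−1)^0·-1^2·+1^1 = +1.
(a,b)_19: α=0, u≡3; β=2, v≡2 (mod 19); (3|19)=-1, (2|19)=-1; sign (−1)^0·-1^2·-1^0 = +1.
(a,b)_17: α=0, u≡6; β=2, v≡4 (mod 17); (6|17)=-1, (4|17)=+1; sign (−1)^0·-1^2·+1^0 = +1.
(a,b)_∞: sgn(-210)=−, sgn(-26)=−, so -1.
(a,b)_5: α=1, u≡3; β=-4, v≡4 (mod 5); (3|5)=-1, (4|5)=+1; sign (−1)^0·-1^-4·+1^1 = +1.
(a,b)_13: α=0, u≡5; β=1, v≡5 (mod 13); (5|13)=-1, (5|13)=-1; sign (−1)^0·-1^1·-1^0 = -1.
(a,b)_29: α=2, u≡20; β=0, v≡26 (mod 29); (20|29)=+1, (26|29)=-1; sign (−1)^0·+1^0·-1^2 = +1.
(a,b)_7: α=1, u≡6; β=0, v≡4 (mod 7); (6|7)=-1, (4|7)=+1; sign (−1)^0·-1^0·+1^1 = +1.
Ram(-210, -26) = {13, ∞}; no ℚ_13-point on the conic.

[13, inf]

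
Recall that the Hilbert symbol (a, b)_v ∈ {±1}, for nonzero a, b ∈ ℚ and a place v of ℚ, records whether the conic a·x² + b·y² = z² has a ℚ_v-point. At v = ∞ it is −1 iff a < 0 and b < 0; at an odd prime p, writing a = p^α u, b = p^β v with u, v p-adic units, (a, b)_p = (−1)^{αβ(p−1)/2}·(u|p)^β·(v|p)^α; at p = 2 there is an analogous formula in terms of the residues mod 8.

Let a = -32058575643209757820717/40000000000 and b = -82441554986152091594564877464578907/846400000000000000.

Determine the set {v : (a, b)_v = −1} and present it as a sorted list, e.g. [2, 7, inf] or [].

[7, 11, 37, inf]

Mod squares: a ≡ -37, b ≡ -122507. Check v ∈ {∞, 2, 5, 7, 11, 23, 29, 31, 37, 43}.
v=7: a=7^2·(≡5), b=7^3·(≡3) mod 7; (5|7)=-1, (3|7)=-1; (−1)^{2·3·3}·(-1)^3·(-1)^2 = -1.
v=37: a=37^1·(≡3), b=37^1·(≡24) mod 37; (3|37)=+1, (24|37)=-1; (−1)^{1·1·18}·(+1)^1·(-1)^1 = -1.
v=5: a=5^-10·(≡3), b=5^-14·(≡3) mod 5; (3|5)=-1, (3|5)=-1; (−1)^{-10·-14·2}·(-1)^-14·(-1)^-10 = +1.
v=31: a=31^4·(≡10), b=31^8·(≡19) mod 31; (10|31)=+1, (19|31)=+1; (−1)^{4·8·15}·(+1)^8·(+1)^4 = +1.
v=29: a=29^4·(≡10), b=29^6·(≡15) mod 29; (10|29)=-1, (15|29)=-1; (−1)^{4·6·14}·(-1)^6·(-1)^4 = +1.
v=2: v_2(a)=-12, v_2(b)=-18; units ≡ 3, 5 (mod 8); ε·ε+αω+βω = 1·0+-12·1+-18·1 ≡ 0  ⇒  (a,b)_2 = +1.
v=43: a=43^2·(≡6), b=43^3·(≡26) mod 43; (6|43)=+1, (26|43)=-1; (−1)^{2·3·21}·(+1)^3·(-1)^2 = +1.
v=∞: -37 < 0 and -122507 < 0  ⇒  (a,b)_∞ = -1.
v=23: a=23^0·(≡2), b=23^-2·(≡21) mod 23; (2|23)=+1, (21|23)=-1; (−1)^{0·-2·11}·(+1)^-2·(-1)^0 = +1.
v=11: a=11^4·(≡2), b=11^5·(≡6) mod 11; (2|11)=-1, (6|11)=-1; (−1)^{4·5·5}·(-1)^5·(-1)^4 = -1.
|Ram(-37, -122507)| = 4, even; anisotropic at {7, 11, 37, ∞}.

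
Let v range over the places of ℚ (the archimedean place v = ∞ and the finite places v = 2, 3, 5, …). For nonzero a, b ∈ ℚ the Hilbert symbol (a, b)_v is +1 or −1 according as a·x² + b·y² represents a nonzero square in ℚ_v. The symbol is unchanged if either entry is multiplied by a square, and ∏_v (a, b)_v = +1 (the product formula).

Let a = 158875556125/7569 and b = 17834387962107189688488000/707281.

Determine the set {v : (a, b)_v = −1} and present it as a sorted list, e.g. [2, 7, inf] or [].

[19, 23]

(a, b) ≡ (28405, 53105) mod (ℚ^×)²; places V = {2, 3, 5, 7, 11, 13, 19, 23, 29, 43, ∞}.
(a,b)_11: α=2, u≡9; β=0, v≡8 (mod 11); (9|11)=+1, (8|11)=-1; sign (−1)^0·+1^0·-1^2 = +1.
(a,b)_13: α=1, u≡9; β=1, v≡9 (mod 13); (9|13)=+1, (9|13)=+1; sign (−1)^0·+1^1·+1^1 = +1.
(a,b)_5: α=3, u≡1; β=3, v≡4 (mod 5); (1|5)=+1, (4|5)=+1; sign (−1)^0·+1^3·+1^3 = +1.
(a,b)_23: α=1, u≡13; β=2, v≡15 (mod 23); (13|23)=+1, (15|23)=-1; sign (−1)^0·+1^2·-1^1 = -1.
(a,b)_∞: sgn(28405)=+, sgn(53105)=+, so +1.
(a,b)_3: α=-2, u≡1; β=8, v≡2 (mod 3); (1|3)=+1, (2|3)=-1; sign (−1)^0·+1^8·-1^-2 = +1.
(a,b)_29: α=-2, u≡18; β=-4, v≡6 (mod 29); (18|29)=-1, (6|29)=+1; sign (−1)^0·-1^-4·+1^-2 = +1.
(a,b)_7: α=0, u≡3; β=2, v≡6 (mod 7); (3|7)=-1, (6|7)=-1; sign (−1)^0·-1^2·-1^0 = +1.
(a,b)_43: α=2, u≡31; β=5, v≡14 (mod 43); (31|43)=+1, (14|43)=+1; sign (−1)^0·+1^5·+1^2 = +1.
(a,b)_2: α=0, β=6; u≡5, v≡1 (mod 8); ε(u)ε(v)=0·0, αω(v)=0·0, βω(u)=6·1; sum ≡ 0  ⇒  +1.
(a,b)_19: α=1, u≡12; β=3, v≡15 (mod 19); (12|19)=-1, (15|19)=-1; sign (−1)^1·-1^3·-1^1 = -1.
(28405, 53105 / ℚ) ramifies at {19, 23}: a division algebra.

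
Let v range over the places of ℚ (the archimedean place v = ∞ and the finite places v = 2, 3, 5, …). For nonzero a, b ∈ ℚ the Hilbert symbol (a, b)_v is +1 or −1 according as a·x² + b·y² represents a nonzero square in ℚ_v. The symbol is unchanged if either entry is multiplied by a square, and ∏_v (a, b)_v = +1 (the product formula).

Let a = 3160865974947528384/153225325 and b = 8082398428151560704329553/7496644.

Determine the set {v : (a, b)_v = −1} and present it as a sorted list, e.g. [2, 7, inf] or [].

[37, 47]

Mod squares: a ≡ 161727, b ≡ 1537. Check v ∈ {∞, 2, 3, 5, 11, 17, 29, 31, 37, 47, 53}.
v=5: a=5^-2·(≡3), b=5^0·(≡2) mod 5; (3|5)=-1, (2|5)=-1; (−1)^{-2·0·2}·(-1)^0·(-1)^-2 = +1.
v=∞: 161727 > 0 and 1537 > 0  ⇒  (a,b)_∞ = +1.
v=53: a=53^2·(≡52), b=53^3·(≡10) mod 53; (52|53)=+1, (10|53)=+1; (−1)^{2·3·26}·(+1)^3·(+1)^2 = +1.
v=37: a=37^-3·(≡15), b=37^-4·(≡17) mod 37; (15|37)=-1, (17|37)=-1; (−1)^{-3·-4·18}·(-1)^-4·(-1)^-3 = -1.
v=3: a=3^15·(≡2), b=3^20·(≡1) mod 3; (2|3)=-1, (1|3)=+1; (−1)^{15·20·1}·(-1)^20·(+1)^15 = +1.
v=17: a=17^0·(≡7), b=17^2·(≡12) mod 17; (7|17)=-1, (12|17)=-1; (−1)^{0·2·8}·(-1)^2·(-1)^0 = +1.
v=29: a=29^2·(≡6), b=29^3·(≡6) mod 29; (6|29)=+1, (6|29)=+1; (−1)^{2·3·14}·(+1)^3·(+1)^2 = +1.
v=31: a=31^1·(≡18), b=31^0·(≡16) mod 31; (18|31)=+1, (16|31)=+1; (−1)^{1·0·15}·(+1)^0·(+1)^1 = +1.
v=2: v_2(a)=6, v_2(b)=-2; units ≡ 7, 1 (mod 8); ε·ε+αω+βω = 1·0+6·0+-2·0 ≡ 0  ⇒  (a,b)_2 = +1.
v=11: a=11^-2·(≡4), b=11^0·(≡8) mod 11; (4|11)=+1, (8|11)=-1; (−1)^{-2·0·5}·(+1)^0·(-1)^-2 = +1.
v=47: a=47^1·(≡5), b=47^2·(≡35) mod 47; (5|47)=-1, (35|47)=-1; (−1)^{1·2·23}·(-1)^2·(-1)^1 = -1.
Ram(161727, 1537) = {37, 47}; no ℚ_37-point on the conic.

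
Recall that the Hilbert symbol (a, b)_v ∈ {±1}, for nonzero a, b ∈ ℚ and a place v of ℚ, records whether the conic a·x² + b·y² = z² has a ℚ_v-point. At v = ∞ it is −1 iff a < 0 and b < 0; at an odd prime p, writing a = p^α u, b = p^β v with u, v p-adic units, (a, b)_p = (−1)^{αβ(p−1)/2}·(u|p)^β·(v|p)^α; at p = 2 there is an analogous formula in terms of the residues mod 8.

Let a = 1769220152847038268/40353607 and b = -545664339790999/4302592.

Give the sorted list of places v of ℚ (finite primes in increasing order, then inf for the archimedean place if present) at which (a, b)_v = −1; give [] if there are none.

Mod squares: a ≡ 4641, b ≡ -17017. Check v ∈ {∞, 2, 3, 7, 11, 13, 17, 29, 31}.
v=2: v_2(a)=2, v_2(b)=-8; units ≡ 1, 7 (mod 8); ε·ε+αω+βω = 0·1+2·0+-8·0 ≡ 0  ⇒  (a,b)_2 = +1.
v=11: a=11^0·(≡10), b=11^1·(≡3) mod 11; (10|11)=-1, (3|11)=+1; (−1)^{0·1·5}·(-1)^1·(+1)^0 = -1.
v=17: a=17^5·(≡15), b=17^3·(≡8) mod 17; (15|17)=+1, (8|17)=+1; (−1)^{5·3·8}·(+1)^3·(+1)^5 = +1.
v=29: a=29^0·(≡9), b=29^2·(≡1) mod 29; (9|29)=+1, (1|29)=+1; (−1)^{0·2·14}·(+1)^2·(+1)^0 = +1.
v=∞: 4641 > 0 and -17017 < 0  ⇒  (a,b)_∞ = +1.
v=13: a=13^1·(≡8), b=13^1·(≡1) mod 13; (8|13)=-1, (1|13)=+1; (−1)^{1·1·6}·(-1)^1·(+1)^1 = -1.
v=31: a=31^6·(≡6), b=31^4·(≡18) mod 31; (6|31)=-1, (18|31)=+1; (−1)^{6·4·15}·(-1)^4·(+1)^6 = +1.
v=3: a=3^3·(≡2), b=3^0·(≡2) mod 3; (2|3)=-1, (2|3)=-1; (−1)^{3·0·1}·(-1)^0·(-1)^3 = -1.
v=7: a=7^-9·(≡6), b=7^-5·(≡3) mod 7; (6|7)=-1, (3|7)=-1; (−1)^{-9·-5·3}·(-1)^-5·(-1)^-9 = -1.
Ram(4641, -17017) = {3, 7, 11, 13}; no ℚ_3-point on the conic.

[3, 7, 11, 13]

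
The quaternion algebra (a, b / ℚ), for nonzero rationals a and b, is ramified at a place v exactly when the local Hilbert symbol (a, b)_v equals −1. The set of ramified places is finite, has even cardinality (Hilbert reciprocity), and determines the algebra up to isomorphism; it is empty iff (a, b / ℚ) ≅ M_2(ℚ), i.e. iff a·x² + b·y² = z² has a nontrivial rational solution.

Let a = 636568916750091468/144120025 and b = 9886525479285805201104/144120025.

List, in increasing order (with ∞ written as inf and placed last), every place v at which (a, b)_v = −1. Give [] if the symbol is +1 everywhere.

(a, b) ≡ (3, 16269) mod (ℚ^×)²; places V = {2, 3, 5, 7, 11, 13, 17, 29, ∞}.
(a,b)_∞: sgn(3)=+, sgn(16269)=+, so +1.
(a,b)_3: α=7, u≡1; β=7, v≡2 (mod 3); (1|3)=+1, (2|3)=-1; sign (−1)^1·+1^7·-1^7 = +1.
(a,b)_17: α=2, u≡12; β=3, v≡10 (mod 17); (12|17)=-1, (10|17)=-1; sign (−1)^0·-1^3·-1^2 = -1.
(a,b)_13: α=2, u≡4; β=0, v≡11 (mod 13); (4|13)=+1, (11|13)=-1; sign (−1)^0·+1^0·-1^2 = +1.
(a,b)_2: α=2, β=4; u≡3, v≡5 (mod 8); ε(u)ε(v)=1·0, αω(v)=2·1, βω(u)=4·1; sum ≡ 0  ⇒  +1.
(a,b)_11: α=6, u≡3; β=9, v≡5 (mod 11); (3|11)=+1, (5|11)=+1; sign (−1)^0·+1^9·+1^6 = +1.
(a,b)_7: α=-8, u≡6; β=-8, v≡2 (mod 7); (6|7)=-1, (2|7)=+1; sign (−1)^0·-1^-8·+1^-8 = +1.
(a,b)_5: α=-2, u≡3; β=-2, v≡4 (mod 5); (3|5)=-1, (4|5)=+1; sign (−1)^0·-1^-2·+1^-2 = +1.
(a,b)_29: α=2, u≡14; β=3, v≡26 (mod 29); (14|29)=-1, (26|29)=-1; sign (−1)^0·-1^3·-1^2 = -1.
(3, 16269 / ℚ) ramifies at {17, 29}: a division algebra.

[17, 29]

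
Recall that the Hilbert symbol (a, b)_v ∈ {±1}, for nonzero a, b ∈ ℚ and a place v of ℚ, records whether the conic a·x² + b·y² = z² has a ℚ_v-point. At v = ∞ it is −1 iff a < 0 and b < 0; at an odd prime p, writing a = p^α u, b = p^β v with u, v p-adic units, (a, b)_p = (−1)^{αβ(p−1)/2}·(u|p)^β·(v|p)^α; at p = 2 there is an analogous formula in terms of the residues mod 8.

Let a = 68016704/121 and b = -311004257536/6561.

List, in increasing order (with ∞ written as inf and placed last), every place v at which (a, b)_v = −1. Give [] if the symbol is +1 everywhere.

[7, 41]

(a, b) ≡ (41, -301) mod (ℚ^×)²; places V = {2, 3, 7, 11, 23, 41, 43, ∞}.
(a,b)_7: α=2, u≡5; β=5, v≡5 (mod 7); (5|7)=-1, (5|7)=-1; sign (−1)^0·-1^5·-1^2 = -1.
(a,b)_2: α=6, β=8; u≡1, v≡3 (mod 8); ε(u)ε(v)=0·1, αω(v)=6·1, βω(u)=8·0; sum ≡ 0  ⇒  +1.
(a,b)_23: α=2, u≡1; β=0, v≡5 (mod 23); (1|23)=+1, (5|23)=-1; sign (−1)^0·+1^0·-1^2 = +1.
(a,b)_11: α=-2, u≡8; β=0, v≡10 (mod 11); (8|11)=-1, (10|11)=-1; sign (−1)^0·-1^0·-1^-2 = +1.
(a,b)_3: α=0, u≡2; β=-8, v≡2 (mod 3); (2|3)=-1, (2|3)=-1; sign (−1)^0·-1^-8·-1^0 = +1.
(a,b)_41: α=1, u≡40; β=2, v≡19 (mod 41); (40|41)=+1, (19|41)=-1; sign (−1)^0·+1^2·-1^1 = -1.
(a,b)_43: α=0, u≡1; β=1, v≡17 (mod 43); (1|43)=+1, (17|43)=+1; sign (−1)^0·+1^1·+1^0 = +1.
(a,b)_∞: sgn(41)=+, sgn(-301)=−, so +1.
Ram(41, -301) = {7, 41}; no ℚ_7-point on the conic.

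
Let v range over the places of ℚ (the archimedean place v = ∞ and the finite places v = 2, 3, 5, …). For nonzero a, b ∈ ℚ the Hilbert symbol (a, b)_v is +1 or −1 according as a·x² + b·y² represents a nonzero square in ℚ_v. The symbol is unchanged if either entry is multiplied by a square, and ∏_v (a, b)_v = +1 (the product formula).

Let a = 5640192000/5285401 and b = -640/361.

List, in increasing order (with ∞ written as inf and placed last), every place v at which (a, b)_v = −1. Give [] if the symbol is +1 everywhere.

[5, 17]

Mod squares: a ≡ 170, b ≡ -10. Check v ∈ {∞, 2, 3, 5, 11, 17, 19}.
v=3: a=3^4·(≡2), b=3^0·(≡2) mod 3; (2|3)=-1, (2|3)=-1; (−1)^{4·0·1}·(-1)^0·(-1)^4 = +1.
v=17: a=17^1·(≡12), b=17^0·(≡10) mod 17; (12|17)=-1, (10|17)=-1; (−1)^{1·0·8}·(-1)^0·(-1)^1 = -1.
v=5: a=5^3·(≡1), b=5^1·(≡2) mod 5; (1|5)=+1, (2|5)=-1; (−1)^{3·1·2}·(+1)^1·(-1)^3 = -1.
v=2: v_2(a)=15, v_2(b)=7; units ≡ 5, 3 (mod 8); ε·ε+αω+βω = 0·1+15·1+7·1 ≡ 0  ⇒  (a,b)_2 = +1.
v=∞: 170 > 0 and -10 < 0  ⇒  (a,b)_∞ = +1.
v=11: a=11^-4·(≡4), b=11^0·(≡1) mod 11; (4|11)=+1, (1|11)=+1; (−1)^{-4·0·5}·(+1)^0·(+1)^-4 = +1.
v=19: a=19^-2·(≡13), b=19^-2·(≡6) mod 19; (13|19)=-1, (6|19)=+1; (−1)^{-2·-2·9}·(-1)^-2·(+1)^-2 = +1.
|Ram(170, -10)| = 2, even; anisotropic at {5, 17}.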